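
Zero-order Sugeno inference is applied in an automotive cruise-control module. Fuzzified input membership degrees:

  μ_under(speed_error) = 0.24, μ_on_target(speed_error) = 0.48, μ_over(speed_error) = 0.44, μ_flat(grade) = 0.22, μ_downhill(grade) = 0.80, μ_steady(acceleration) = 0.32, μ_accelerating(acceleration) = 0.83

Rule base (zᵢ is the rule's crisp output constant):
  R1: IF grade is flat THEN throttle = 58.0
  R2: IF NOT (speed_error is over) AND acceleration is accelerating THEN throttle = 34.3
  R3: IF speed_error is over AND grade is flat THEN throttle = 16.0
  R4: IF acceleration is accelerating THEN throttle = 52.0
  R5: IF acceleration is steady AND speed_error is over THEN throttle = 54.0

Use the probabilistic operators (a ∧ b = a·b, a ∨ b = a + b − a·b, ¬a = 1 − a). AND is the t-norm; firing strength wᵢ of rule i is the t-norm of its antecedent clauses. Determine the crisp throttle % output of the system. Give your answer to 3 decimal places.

46.231

R1 (z=58.0): flat=0.22 → w = 0.2200
R2 (z=34.3): ¬over=1−0.44=0.56, accelerating=0.83; AND[a·b] → w = 0.4648
R3 (z=16.0): over=0.44, flat=0.22; AND[a·b] → w = 0.0968
R4 (z=52.0): accelerating=0.83 → w = 0.8300
R5 (z=54.0): steady=0.32, over=0.44; AND[a·b] → w = 0.1408
Weighted average = (0.2200·58.0 + 0.4648·34.3 + 0.0968·16.0 + 0.8300·52.0 + 0.1408·54.0) / (0.2200 + 0.4648 + 0.0968 + 0.8300 + 0.1408)
  = 81.0146 / 1.7524 = 46.231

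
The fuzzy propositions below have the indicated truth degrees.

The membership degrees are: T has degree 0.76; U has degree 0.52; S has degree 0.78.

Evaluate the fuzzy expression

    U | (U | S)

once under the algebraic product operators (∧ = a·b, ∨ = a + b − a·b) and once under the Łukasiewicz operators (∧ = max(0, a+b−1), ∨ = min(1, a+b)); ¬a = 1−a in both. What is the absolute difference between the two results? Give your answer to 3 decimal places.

Under algebraic product:
  U | S = a + b − a·b on (0.5200, 0.7800) = 0.8944
  U | (U | S) = a + b − a·b on (0.5200, 0.8944) = 0.9493
  → value = 0.9493
Under Łukasiewicz:
  U | S = min(1, a+b) on (0.52, 0.78) = 1.00
  U | (U | S) = min(1, a+b) on (0.52, 1.00) = 1.00
  → value = 1.0000
|0.9493 − 1.0000| = 0.051

0.051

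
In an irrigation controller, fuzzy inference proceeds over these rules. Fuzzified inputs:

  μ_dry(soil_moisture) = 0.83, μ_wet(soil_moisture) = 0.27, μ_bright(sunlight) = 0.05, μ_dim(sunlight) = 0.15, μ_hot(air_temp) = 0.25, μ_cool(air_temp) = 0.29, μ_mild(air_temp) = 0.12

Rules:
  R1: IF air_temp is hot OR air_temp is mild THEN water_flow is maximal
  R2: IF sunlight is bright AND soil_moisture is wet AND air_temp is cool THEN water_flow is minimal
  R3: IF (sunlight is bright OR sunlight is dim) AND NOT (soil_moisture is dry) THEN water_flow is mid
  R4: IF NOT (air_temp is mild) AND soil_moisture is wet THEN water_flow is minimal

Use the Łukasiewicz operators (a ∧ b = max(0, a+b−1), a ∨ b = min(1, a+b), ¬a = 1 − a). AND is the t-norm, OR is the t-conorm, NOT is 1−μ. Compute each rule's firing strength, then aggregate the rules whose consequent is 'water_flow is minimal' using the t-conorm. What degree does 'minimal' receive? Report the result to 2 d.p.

0.15

R1: hot=0.25, mild=0.12; OR[min(1, a+b)] → w = 0.37
R2: bright=0.05, wet=0.27, cool=0.29; AND[max(0, a+b−1)] → w = 0.00
R3: (bright=0.05 OR dim=0.15) = 0.20; AND[max(0, a+b−1)] with ¬dry=1−0.83=0.17 → w = 0.00
R4: ¬mild=1−0.12=0.88, wet=0.27; AND[max(0, a+b−1)] → w = 0.15
Rules with consequent 'minimal': {R2, R4} → strengths 0.00, 0.15
Aggregate via t-conorm [min(1, a+b)]: 0.15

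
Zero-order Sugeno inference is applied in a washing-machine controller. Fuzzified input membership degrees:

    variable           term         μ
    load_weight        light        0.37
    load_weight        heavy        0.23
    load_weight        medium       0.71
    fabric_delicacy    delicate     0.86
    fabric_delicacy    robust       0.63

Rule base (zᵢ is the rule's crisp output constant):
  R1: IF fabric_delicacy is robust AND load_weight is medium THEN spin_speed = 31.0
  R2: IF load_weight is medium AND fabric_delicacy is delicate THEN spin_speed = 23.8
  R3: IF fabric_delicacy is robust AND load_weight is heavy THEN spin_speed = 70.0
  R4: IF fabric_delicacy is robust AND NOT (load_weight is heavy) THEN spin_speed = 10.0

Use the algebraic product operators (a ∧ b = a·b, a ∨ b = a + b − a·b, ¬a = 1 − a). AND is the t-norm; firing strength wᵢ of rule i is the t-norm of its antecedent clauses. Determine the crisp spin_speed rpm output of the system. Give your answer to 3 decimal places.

R1 (z=31.0): robust=0.63, medium=0.71; AND[a·b] → w = 0.4473
R2 (z=23.8): medium=0.71, delicate=0.86; AND[a·b] → w = 0.6106
R3 (z=70.0): robust=0.63, heavy=0.23; AND[a·b] → w = 0.1449
R4 (z=10.0): robust=0.63, ¬heavy=1−0.23=0.77; AND[a·b] → w = 0.4851
Weighted average = (0.4473·31.0 + 0.6106·23.8 + 0.1449·70.0 + 0.4851·10.0) / (0.4473 + 0.6106 + 0.1449 + 0.4851)
  = 43.3926 / 1.6879 = 25.708

25.708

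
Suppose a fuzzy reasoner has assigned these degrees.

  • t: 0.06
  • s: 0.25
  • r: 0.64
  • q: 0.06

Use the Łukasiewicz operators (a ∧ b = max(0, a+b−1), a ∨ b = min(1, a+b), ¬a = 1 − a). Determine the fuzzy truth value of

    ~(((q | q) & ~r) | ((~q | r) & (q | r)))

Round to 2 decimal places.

q | q = min(1, a+b) on (0.06, 0.06) = 0.12
~r = 1 − 0.64 = 0.36
(q | q) & ~r = max(0, a+b−1) on (0.12, 0.36) = 0.00
~q = 1 − 0.06 = 0.94
~q | r = min(1, a+b) on (0.94, 0.64) = 1.00
q | r = min(1, a+b) on (0.06, 0.64) = 0.70
(~q | r) & (q | r) = max(0, a+b−1) on (1.00, 0.70) = 0.70
((q | q) & ~r) | ((~q | r) & (q | r)) = min(1, a+b) on (0.00, 0.70) = 0.70
~(((q | q) & ~r) | ((~q | r) & (q | r))) = 1 − 0.70 = 0.30

0.30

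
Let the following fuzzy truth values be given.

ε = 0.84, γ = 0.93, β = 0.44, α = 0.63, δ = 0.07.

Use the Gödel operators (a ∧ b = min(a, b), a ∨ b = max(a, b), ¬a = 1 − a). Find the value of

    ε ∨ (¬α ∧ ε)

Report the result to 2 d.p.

¬α = 1 − 0.63 = 0.37
¬α ∧ ε = min(a, b) on (0.37, 0.84) = 0.37
ε ∨ (¬α ∧ ε) = max(a, b) on (0.84, 0.37) = 0.84

0.84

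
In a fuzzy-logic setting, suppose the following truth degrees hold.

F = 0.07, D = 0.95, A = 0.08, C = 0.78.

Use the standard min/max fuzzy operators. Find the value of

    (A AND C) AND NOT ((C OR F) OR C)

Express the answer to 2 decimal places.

A AND C = min(a, b) on (0.08, 0.78) = 0.08
C OR F = max(a, b) on (0.78, 0.07) = 0.78
(C OR F) OR C = max(a, b) on (0.78, 0.78) = 0.78
NOT ((C OR F) OR C) = 1 − 0.78 = 0.22
(A AND C) AND NOT ((C OR F) OR C) = min(a, b) on (0.08, 0.22) = 0.08

0.08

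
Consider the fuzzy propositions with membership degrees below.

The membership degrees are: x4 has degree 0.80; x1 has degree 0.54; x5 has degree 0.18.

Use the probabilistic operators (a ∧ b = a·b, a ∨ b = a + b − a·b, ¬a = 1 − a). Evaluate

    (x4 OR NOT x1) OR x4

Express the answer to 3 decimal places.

NOT x1 = 1 − 0.5400 = 0.4600
x4 OR NOT x1 = a + b − a·b on (0.8000, 0.4600) = 0.8920
(x4 OR NOT x1) OR x4 = a + b − a·b on (0.8920, 0.8000) = 0.9784

0.978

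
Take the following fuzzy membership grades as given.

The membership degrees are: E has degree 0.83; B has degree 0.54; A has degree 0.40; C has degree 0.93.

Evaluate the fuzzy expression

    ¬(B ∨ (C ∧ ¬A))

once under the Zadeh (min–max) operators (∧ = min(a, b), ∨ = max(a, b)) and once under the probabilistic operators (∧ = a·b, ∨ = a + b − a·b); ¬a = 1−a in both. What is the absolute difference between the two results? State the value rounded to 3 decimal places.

0.197

Under Zadeh (min–max):
  ¬A = 1 − 0.40 = 0.60
  C ∧ ¬A = min(a, b) on (0.93, 0.60) = 0.60
  B ∨ (C ∧ ¬A) = max(a, b) on (0.54, 0.60) = 0.60
  ¬(B ∨ (C ∧ ¬A)) = 1 − 0.60 = 0.40
  → value = 0.4000
Under probabilistic:
  ¬A = 1 − 0.4000 = 0.6000
  C ∧ ¬A = a·b on (0.9300, 0.6000) = 0.5580
  B ∨ (C ∧ ¬A) = a + b − a·b on (0.5400, 0.5580) = 0.7967
  ¬(B ∨ (C ∧ ¬A)) = 1 − 0.7967 = 0.2033
  → value = 0.2033
|0.4000 − 0.2033| = 0.197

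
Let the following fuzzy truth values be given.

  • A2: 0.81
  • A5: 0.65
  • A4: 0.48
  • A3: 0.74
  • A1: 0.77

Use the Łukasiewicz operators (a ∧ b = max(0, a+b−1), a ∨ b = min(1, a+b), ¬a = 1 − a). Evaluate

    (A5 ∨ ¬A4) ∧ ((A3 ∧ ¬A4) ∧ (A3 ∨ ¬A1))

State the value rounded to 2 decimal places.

0.23

¬A4 = 1 − 0.48 = 0.52
A5 ∨ ¬A4 = min(1, a+b) on (0.65, 0.52) = 1.00
¬A4 = 1 − 0.48 = 0.52
A3 ∧ ¬A4 = max(0, a+b−1) on (0.74, 0.52) = 0.26
¬A1 = 1 − 0.77 = 0.23
A3 ∨ ¬A1 = min(1, a+b) on (0.74, 0.23) = 0.97
(A3 ∧ ¬A4) ∧ (A3 ∨ ¬A1) = max(0, a+b−1) on (0.26, 0.97) = 0.23
(A5 ∨ ¬A4) ∧ ((A3 ∧ ¬A4) ∧ (A3 ∨ ¬A1)) = max(0, a+b−1) on (1.00, 0.23) = 0.23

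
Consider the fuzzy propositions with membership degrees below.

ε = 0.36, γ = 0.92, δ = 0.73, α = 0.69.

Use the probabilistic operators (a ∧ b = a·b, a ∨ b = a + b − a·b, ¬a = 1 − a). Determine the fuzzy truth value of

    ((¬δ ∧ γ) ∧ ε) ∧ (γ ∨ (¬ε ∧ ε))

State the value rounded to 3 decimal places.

¬δ = 1 − 0.7300 = 0.2700
¬δ ∧ γ = a·b on (0.2700, 0.9200) = 0.2484
(¬δ ∧ γ) ∧ ε = a·b on (0.2484, 0.3600) = 0.0894
¬ε = 1 − 0.3600 = 0.6400
¬ε ∧ ε = a·b on (0.6400, 0.3600) = 0.2304
γ ∨ (¬ε ∧ ε) = a + b − a·b on (0.9200, 0.2304) = 0.9384
((¬δ ∧ γ) ∧ ε) ∧ (γ ∨ (¬ε ∧ ε)) = a·b on (0.0894, 0.9384) = 0.0839

0.084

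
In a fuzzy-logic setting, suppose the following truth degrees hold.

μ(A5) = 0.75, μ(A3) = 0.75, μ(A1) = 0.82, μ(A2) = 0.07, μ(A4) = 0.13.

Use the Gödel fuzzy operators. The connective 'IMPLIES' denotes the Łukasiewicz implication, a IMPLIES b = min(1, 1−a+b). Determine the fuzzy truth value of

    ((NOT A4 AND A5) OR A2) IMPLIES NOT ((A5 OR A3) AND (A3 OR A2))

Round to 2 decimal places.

0.50

NOT A4 = 1 − 0.13 = 0.87
NOT A4 AND A5 = min(a, b) on (0.87, 0.75) = 0.75
(NOT A4 AND A5) OR A2 = max(a, b) on (0.75, 0.07) = 0.75
A5 OR A3 = max(a, b) on (0.75, 0.75) = 0.75
A3 OR A2 = max(a, b) on (0.75, 0.07) = 0.75
(A5 OR A3) AND (A3 OR A2) = min(a, b) on (0.75, 0.75) = 0.75
NOT ((A5 OR A3) AND (A3 OR A2)) = 1 − 0.75 = 0.25
((NOT A4 AND A5) OR A2) IMPLIES NOT ((A5 OR A3) AND (A3 OR A2))  [Łukasiewicz: min(1, 1−a+b)] with a=0.75, b=0.25 → 0.50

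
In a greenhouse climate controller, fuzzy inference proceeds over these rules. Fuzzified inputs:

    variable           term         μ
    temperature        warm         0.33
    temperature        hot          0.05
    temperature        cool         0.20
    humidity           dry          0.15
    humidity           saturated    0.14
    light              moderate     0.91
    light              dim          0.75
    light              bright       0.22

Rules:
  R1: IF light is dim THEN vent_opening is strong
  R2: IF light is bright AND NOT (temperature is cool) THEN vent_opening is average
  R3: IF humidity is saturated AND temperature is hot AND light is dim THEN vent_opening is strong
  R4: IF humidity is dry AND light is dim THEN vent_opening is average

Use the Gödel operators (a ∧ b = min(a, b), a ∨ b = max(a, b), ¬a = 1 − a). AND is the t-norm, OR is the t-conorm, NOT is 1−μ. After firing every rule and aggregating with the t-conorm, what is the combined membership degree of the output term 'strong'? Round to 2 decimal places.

0.75

R1: dim=0.75 → w = 0.75
R2: bright=0.22, ¬cool=1−0.20=0.80; AND[min(a, b)] → w = 0.22
R3: saturated=0.14, hot=0.05, dim=0.75; AND[min(a, b)] → w = 0.05
R4: dry=0.15, dim=0.75; AND[min(a, b)] → w = 0.15
Rules with consequent 'strong': {R1, R3} → strengths 0.75, 0.05
Aggregate via t-conorm [max(a, b)]: 0.75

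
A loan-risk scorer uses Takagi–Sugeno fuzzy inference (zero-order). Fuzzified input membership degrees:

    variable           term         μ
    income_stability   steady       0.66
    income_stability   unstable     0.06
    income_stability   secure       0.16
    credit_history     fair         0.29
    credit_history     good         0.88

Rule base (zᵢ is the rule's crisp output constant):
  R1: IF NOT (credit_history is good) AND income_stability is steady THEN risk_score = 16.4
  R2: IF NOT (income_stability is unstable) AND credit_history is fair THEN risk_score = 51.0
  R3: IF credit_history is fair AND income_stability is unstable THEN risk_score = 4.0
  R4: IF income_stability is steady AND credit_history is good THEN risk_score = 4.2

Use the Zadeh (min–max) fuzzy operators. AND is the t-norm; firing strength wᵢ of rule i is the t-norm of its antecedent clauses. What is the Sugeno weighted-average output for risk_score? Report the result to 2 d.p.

17.50

R1 (z=16.4): ¬good=1−0.88=0.12, steady=0.66; AND[min(a, b)] → w = 0.12
R2 (z=51.0): ¬unstable=1−0.06=0.94, fair=0.29; AND[min(a, b)] → w = 0.29
R3 (z=4.0): fair=0.29, unstable=0.06; AND[min(a, b)] → w = 0.06
R4 (z=4.2): steady=0.66, good=0.88; AND[min(a, b)] → w = 0.66
Weighted average = (0.12·16.4 + 0.29·51.0 + 0.06·4.0 + 0.66·4.2) / (0.12 + 0.29 + 0.06 + 0.66)
  = 19.7700 / 1.1300 = 17.50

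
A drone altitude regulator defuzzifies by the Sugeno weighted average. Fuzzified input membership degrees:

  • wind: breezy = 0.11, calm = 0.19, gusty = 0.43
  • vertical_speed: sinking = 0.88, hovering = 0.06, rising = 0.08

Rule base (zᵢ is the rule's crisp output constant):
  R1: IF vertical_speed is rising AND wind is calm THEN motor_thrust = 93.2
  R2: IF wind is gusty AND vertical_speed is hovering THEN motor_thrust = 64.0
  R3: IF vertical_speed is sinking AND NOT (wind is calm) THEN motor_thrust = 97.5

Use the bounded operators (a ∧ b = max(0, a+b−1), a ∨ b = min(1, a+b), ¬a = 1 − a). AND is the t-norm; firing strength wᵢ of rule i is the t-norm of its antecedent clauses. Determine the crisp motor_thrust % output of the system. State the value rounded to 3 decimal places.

R1 (z=93.2): rising=0.08, calm=0.19; AND[max(0, a+b−1)] → w = 0.00
R2 (z=64.0): gusty=0.43, hovering=0.06; AND[max(0, a+b−1)] → w = 0.00
R3 (z=97.5): sinking=0.88, ¬calm=1−0.19=0.81; AND[max(0, a+b−1)] → w = 0.69
Weighted average = (0.00·93.2 + 0.00·64.0 + 0.69·97.5) / (0.00 + 0.00 + 0.69)
  = 67.2750 / 0.6900 = 97.500

97.500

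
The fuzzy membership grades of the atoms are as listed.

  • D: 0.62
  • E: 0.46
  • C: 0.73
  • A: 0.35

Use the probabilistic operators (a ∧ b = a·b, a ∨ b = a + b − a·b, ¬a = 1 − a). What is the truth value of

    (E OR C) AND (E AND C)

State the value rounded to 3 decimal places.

E OR C = a + b − a·b on (0.4600, 0.7300) = 0.8542
E AND C = a·b on (0.4600, 0.7300) = 0.3358
(E OR C) AND (E AND C) = a·b on (0.8542, 0.3358) = 0.2868

0.287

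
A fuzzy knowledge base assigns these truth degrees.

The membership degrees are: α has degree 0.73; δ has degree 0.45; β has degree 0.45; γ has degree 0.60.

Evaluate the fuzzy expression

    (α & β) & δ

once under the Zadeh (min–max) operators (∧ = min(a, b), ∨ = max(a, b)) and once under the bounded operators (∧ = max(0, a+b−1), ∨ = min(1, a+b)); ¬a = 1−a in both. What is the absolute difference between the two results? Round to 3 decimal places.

0.450

Under Zadeh (min–max):
  α & β = min(a, b) on (0.73, 0.45) = 0.45
  (α & β) & δ = min(a, b) on (0.45, 0.45) = 0.45
  → value = 0.4500
Under bounded:
  α & β = max(0, a+b−1) on (0.73, 0.45) = 0.18
  (α & β) & δ = max(0, a+b−1) on (0.18, 0.45) = 0.00
  → value = 0.0000
|0.4500 − 0.0000| = 0.450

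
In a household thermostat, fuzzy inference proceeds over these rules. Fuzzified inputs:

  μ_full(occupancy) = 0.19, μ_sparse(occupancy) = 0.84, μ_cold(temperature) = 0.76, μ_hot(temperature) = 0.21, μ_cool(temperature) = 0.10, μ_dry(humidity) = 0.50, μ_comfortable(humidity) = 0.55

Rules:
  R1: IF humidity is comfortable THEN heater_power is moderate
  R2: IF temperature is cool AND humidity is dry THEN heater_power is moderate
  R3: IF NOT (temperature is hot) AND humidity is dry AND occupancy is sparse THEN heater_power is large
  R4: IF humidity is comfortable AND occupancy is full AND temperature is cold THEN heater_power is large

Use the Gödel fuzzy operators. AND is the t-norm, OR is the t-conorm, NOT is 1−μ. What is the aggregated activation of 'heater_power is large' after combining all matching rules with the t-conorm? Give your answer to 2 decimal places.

0.50

R1: comfortable=0.55 → w = 0.55
R2: cool=0.10, dry=0.50; AND[min(a, b)] → w = 0.10
R3: ¬hot=1−0.21=0.79, dry=0.50, sparse=0.84; AND[min(a, b)] → w = 0.50
R4: comfortable=0.55, full=0.19, cold=0.76; AND[min(a, b)] → w = 0.19
Rules with consequent 'large': {R3, R4} → strengths 0.50, 0.19
Aggregate via t-conorm [max(a, b)]: 0.50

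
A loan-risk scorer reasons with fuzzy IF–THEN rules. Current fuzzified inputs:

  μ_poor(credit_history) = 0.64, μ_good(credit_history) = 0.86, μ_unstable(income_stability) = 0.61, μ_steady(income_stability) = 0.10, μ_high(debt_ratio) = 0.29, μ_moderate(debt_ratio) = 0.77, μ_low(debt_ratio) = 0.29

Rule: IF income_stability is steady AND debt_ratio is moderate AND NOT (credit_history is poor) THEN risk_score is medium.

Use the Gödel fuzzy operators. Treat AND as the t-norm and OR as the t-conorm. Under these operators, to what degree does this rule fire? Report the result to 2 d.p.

0.10

firing strength: steady=0.10, moderate=0.77, ¬poor=1−0.64=0.36; AND[min(a, b)] → w = 0.10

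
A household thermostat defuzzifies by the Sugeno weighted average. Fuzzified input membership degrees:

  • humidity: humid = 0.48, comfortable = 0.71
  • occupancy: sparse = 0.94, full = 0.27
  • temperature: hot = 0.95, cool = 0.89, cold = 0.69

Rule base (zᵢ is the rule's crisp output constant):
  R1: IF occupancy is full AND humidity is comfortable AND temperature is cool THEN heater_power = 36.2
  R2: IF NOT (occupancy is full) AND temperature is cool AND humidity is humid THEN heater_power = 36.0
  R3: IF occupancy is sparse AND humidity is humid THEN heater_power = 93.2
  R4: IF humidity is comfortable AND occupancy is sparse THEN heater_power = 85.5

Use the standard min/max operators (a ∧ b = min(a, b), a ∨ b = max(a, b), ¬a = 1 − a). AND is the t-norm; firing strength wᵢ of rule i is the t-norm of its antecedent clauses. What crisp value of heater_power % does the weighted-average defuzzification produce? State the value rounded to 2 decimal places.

R1 (z=36.2): full=0.27, comfortable=0.71, cool=0.89; AND[min(a, b)] → w = 0.27
R2 (z=36.0): ¬full=1−0.27=0.73, cool=0.89, humid=0.48; AND[min(a, b)] → w = 0.48
R3 (z=93.2): sparse=0.94, humid=0.48; AND[min(a, b)] → w = 0.48
R4 (z=85.5): comfortable=0.71, sparse=0.94; AND[min(a, b)] → w = 0.71
Weighted average = (0.27·36.2 + 0.48·36.0 + 0.48·93.2 + 0.71·85.5) / (0.27 + 0.48 + 0.48 + 0.71)
  = 132.4950 / 1.9400 = 68.30

68.30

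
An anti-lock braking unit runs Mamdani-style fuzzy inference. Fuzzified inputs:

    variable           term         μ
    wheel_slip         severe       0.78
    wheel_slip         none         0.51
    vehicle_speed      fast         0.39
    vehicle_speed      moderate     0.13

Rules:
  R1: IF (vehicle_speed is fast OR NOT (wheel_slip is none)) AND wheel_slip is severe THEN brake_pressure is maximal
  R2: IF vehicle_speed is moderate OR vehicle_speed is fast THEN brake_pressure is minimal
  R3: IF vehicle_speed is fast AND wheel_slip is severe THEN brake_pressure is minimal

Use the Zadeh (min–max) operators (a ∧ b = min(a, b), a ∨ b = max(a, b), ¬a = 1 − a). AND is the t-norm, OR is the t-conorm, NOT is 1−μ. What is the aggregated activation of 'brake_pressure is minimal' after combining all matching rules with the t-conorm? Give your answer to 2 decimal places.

R1: (fast=0.39 OR ¬none=1−0.51=0.49) = 0.49; AND[min(a, b)] with severe=0.78 → w = 0.49
R2: moderate=0.13, fast=0.39; OR[max(a, b)] → w = 0.39
R3: fast=0.39, severe=0.78; AND[min(a, b)] → w = 0.39
Rules with consequent 'minimal': {R2, R3} → strengths 0.39, 0.39
Aggregate via t-conorm [max(a, b)]: 0.39

0.39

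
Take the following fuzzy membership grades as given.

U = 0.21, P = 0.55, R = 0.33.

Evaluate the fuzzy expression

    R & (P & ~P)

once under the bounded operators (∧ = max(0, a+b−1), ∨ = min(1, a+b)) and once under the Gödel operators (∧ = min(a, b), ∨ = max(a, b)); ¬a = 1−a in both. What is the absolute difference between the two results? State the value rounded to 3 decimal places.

0.330

Under bounded:
  ~P = 1 − 0.55 = 0.45
  P & ~P = max(0, a+b−1) on (0.55, 0.45) = 0.00
  R & (P & ~P) = max(0, a+b−1) on (0.33, 0.00) = 0.00
  → value = 0.0000
Under Gödel:
  ~P = 1 − 0.55 = 0.45
  P & ~P = min(a, b) on (0.55, 0.45) = 0.45
  R & (P & ~P) = min(a, b) on (0.33, 0.45) = 0.33
  → value = 0.3300
|0.0000 − 0.3300| = 0.330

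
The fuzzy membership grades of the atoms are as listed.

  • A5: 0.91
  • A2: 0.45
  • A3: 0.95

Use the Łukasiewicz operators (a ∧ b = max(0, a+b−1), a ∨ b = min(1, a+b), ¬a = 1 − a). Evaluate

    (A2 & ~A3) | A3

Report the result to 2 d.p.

~A3 = 1 − 0.95 = 0.05
A2 & ~A3 = max(0, a+b−1) on (0.45, 0.05) = 0.00
(A2 & ~A3) | A3 = min(1, a+b) on (0.00, 0.95) = 0.95

0.95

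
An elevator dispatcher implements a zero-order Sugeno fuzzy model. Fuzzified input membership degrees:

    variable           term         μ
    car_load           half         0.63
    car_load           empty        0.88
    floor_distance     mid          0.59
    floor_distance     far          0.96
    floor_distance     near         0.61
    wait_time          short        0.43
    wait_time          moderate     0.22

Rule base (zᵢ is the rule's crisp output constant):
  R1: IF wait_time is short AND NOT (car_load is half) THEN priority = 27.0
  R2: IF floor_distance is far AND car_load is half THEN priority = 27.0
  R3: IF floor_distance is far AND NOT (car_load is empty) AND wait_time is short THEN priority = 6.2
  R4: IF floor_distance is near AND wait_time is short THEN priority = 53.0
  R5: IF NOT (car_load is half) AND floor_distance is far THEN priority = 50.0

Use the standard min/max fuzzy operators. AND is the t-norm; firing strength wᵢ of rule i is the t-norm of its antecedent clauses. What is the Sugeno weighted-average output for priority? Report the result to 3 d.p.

R1 (z=27.0): short=0.43, ¬half=1−0.63=0.37; AND[min(a, b)] → w = 0.37
R2 (z=27.0): far=0.96, half=0.63; AND[min(a, b)] → w = 0.63
R3 (z=6.2): far=0.96, ¬empty=1−0.88=0.12, short=0.43; AND[min(a, b)] → w = 0.12
R4 (z=53.0): near=0.61, short=0.43; AND[min(a, b)] → w = 0.43
R5 (z=50.0): ¬half=1−0.63=0.37, far=0.96; AND[min(a, b)] → w = 0.37
Weighted average = (0.37·27.0 + 0.63·27.0 + 0.12·6.2 + 0.43·53.0 + 0.37·50.0) / (0.37 + 0.63 + 0.12 + 0.43 + 0.37)
  = 69.0340 / 1.9200 = 35.955

35.955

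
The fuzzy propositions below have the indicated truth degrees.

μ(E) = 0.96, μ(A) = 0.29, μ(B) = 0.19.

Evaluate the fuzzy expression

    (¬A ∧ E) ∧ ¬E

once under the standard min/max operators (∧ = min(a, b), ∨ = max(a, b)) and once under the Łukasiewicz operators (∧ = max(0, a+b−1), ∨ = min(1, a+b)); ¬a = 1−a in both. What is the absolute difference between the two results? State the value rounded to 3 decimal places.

Under standard min/max:
  ¬A = 1 − 0.29 = 0.71
  ¬A ∧ E = min(a, b) on (0.71, 0.96) = 0.71
  ¬E = 1 − 0.96 = 0.04
  (¬A ∧ E) ∧ ¬E = min(a, b) on (0.71, 0.04) = 0.04
  → value = 0.0400
Under Łukasiewicz:
  ¬A = 1 − 0.29 = 0.71
  ¬A ∧ E = max(0, a+b−1) on (0.71, 0.96) = 0.67
  ¬E = 1 − 0.96 = 0.04
  (¬A ∧ E) ∧ ¬E = max(0, a+b−1) on (0.67, 0.04) = 0.00
  → value = 0.0000
|0.0400 − 0.0000| = 0.040

0.040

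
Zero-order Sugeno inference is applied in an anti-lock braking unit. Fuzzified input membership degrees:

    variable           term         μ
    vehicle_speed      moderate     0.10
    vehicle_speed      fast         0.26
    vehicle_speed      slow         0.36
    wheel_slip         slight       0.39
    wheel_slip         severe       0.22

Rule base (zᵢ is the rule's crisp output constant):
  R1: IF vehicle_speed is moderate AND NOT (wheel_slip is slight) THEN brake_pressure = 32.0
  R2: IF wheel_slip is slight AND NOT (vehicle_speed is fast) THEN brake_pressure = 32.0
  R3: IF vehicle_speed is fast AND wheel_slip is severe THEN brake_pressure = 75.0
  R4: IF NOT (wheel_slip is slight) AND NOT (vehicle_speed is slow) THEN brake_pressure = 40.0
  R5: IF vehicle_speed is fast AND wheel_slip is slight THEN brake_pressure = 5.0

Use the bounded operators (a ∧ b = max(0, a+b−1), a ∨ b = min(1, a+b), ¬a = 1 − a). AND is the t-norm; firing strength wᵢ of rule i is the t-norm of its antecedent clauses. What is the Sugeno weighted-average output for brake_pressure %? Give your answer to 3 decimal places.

R1 (z=32.0): moderate=0.10, ¬slight=1−0.39=0.61; AND[max(0, a+b−1)] → w = 0.00
R2 (z=32.0): slight=0.39, ¬fast=1−0.26=0.74; AND[max(0, a+b−1)] → w = 0.13
R3 (z=75.0): fast=0.26, severe=0.22; AND[max(0, a+b−1)] → w = 0.00
R4 (z=40.0): ¬slight=1−0.39=0.61, ¬slow=1−0.36=0.64; AND[max(0, a+b−1)] → w = 0.25
R5 (z=5.0): fast=0.26, slight=0.39; AND[max(0, a+b−1)] → w = 0.00
Weighted average = (0.00·32.0 + 0.13·32.0 + 0.00·75.0 + 0.25·40.0 + 0.00·5.0) / (0.00 + 0.13 + 0.00 + 0.25 + 0.00)
  = 14.1600 / 0.3800 = 37.263

37.263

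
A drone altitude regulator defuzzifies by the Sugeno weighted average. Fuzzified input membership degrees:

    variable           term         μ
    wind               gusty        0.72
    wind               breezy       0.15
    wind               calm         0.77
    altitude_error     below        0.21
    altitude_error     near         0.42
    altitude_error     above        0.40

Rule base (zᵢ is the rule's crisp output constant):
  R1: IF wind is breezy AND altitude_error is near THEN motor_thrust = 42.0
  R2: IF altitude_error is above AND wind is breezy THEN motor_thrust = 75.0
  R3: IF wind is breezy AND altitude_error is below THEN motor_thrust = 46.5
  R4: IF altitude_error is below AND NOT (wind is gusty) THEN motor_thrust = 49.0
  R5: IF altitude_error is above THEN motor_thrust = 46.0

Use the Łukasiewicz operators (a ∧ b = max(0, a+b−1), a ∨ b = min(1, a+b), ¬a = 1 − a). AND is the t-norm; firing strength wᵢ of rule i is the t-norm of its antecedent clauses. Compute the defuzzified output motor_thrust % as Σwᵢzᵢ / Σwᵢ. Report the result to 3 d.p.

R1 (z=42.0): breezy=0.15, near=0.42; AND[max(0, a+b−1)] → w = 0.00
R2 (z=75.0): above=0.40, breezy=0.15; AND[max(0, a+b−1)] → w = 0.00
R3 (z=46.5): breezy=0.15, below=0.21; AND[max(0, a+b−1)] → w = 0.00
R4 (z=49.0): below=0.21, ¬gusty=1−0.72=0.28; AND[max(0, a+b−1)] → w = 0.00
R5 (z=46.0): above=0.40 → w = 0.40
Weighted average = (0.00·42.0 + 0.00·75.0 + 0.00·46.5 + 0.00·49.0 + 0.40·46.0) / (0.00 + 0.00 + 0.00 + 0.00 + 0.40)
  = 18.4000 / 0.4000 = 46.000

46.000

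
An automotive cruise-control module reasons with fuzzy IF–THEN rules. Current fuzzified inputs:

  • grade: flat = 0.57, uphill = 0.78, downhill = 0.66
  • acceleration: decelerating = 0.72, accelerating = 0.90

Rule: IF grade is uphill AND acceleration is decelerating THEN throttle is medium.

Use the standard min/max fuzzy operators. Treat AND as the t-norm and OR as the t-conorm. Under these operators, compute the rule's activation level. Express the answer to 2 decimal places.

0.72

firing strength: uphill=0.78, decelerating=0.72; AND[min(a, b)] → w = 0.72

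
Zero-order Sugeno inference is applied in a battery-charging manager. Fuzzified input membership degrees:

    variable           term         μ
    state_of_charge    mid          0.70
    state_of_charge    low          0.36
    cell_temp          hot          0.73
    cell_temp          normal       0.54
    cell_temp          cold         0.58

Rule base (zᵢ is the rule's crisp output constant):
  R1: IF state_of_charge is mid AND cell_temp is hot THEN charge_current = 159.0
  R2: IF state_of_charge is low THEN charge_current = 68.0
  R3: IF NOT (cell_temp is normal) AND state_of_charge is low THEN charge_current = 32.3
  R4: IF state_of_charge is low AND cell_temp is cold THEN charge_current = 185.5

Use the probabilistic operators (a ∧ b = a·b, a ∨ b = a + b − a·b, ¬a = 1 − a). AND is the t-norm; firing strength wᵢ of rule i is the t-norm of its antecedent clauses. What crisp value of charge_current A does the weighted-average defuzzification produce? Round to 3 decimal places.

R1 (z=159.0): mid=0.70, hot=0.73; AND[a·b] → w = 0.5110
R2 (z=68.0): low=0.36 → w = 0.3600
R3 (z=32.3): ¬normal=1−0.54=0.46, low=0.36; AND[a·b] → w = 0.1656
R4 (z=185.5): low=0.36, cold=0.58; AND[a·b] → w = 0.2088
Weighted average = (0.5110·159.0 + 0.3600·68.0 + 0.1656·32.3 + 0.2088·185.5) / (0.5110 + 0.3600 + 0.1656 + 0.2088)
  = 149.8103 / 1.2454 = 120.291

120.291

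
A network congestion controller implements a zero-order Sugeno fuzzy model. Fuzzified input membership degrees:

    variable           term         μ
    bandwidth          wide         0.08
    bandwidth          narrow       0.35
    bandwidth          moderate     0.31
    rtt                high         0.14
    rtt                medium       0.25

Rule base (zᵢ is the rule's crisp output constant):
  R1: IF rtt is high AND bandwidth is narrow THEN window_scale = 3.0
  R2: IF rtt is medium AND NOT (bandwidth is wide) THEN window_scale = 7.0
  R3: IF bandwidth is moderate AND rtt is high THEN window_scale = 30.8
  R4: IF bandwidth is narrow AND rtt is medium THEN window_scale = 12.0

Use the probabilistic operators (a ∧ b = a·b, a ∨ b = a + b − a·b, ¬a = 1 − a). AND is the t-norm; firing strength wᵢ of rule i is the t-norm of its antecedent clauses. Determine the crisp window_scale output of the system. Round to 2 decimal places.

R1 (z=3.0): high=0.14, narrow=0.35; AND[a·b] → w = 0.0490
R2 (z=7.0): medium=0.25, ¬wide=1−0.08=0.92; AND[a·b] → w = 0.2300
R3 (z=30.8): moderate=0.31, high=0.14; AND[a·b] → w = 0.0434
R4 (z=12.0): narrow=0.35, medium=0.25; AND[a·b] → w = 0.0875
Weighted average = (0.0490·3.0 + 0.2300·7.0 + 0.0434·30.8 + 0.0875·12.0) / (0.0490 + 0.2300 + 0.0434 + 0.0875)
  = 4.1437 / 0.4099 = 10.11

10.11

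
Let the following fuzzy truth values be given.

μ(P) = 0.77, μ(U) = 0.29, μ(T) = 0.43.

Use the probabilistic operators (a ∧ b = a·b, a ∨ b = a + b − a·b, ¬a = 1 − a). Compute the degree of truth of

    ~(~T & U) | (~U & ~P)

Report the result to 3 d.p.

0.862

~T = 1 − 0.4300 = 0.5700
~T & U = a·b on (0.5700, 0.2900) = 0.1653
~(~T & U) = 1 − 0.1653 = 0.8347
~U = 1 − 0.2900 = 0.7100
~P = 1 − 0.7700 = 0.2300
~U & ~P = a·b on (0.7100, 0.2300) = 0.1633
~(~T & U) | (~U & ~P) = a + b − a·b on (0.8347, 0.1633) = 0.8617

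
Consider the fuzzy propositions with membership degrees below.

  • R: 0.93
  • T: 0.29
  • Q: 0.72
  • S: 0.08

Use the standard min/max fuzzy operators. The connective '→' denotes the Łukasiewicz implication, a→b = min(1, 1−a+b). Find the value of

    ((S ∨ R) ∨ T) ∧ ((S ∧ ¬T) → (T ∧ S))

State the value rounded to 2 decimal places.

0.93

S ∨ R = max(a, b) on (0.08, 0.93) = 0.93
(S ∨ R) ∨ T = max(a, b) on (0.93, 0.29) = 0.93
¬T = 1 − 0.29 = 0.71
S ∧ ¬T = min(a, b) on (0.08, 0.71) = 0.08
T ∧ S = min(a, b) on (0.29, 0.08) = 0.08
(S ∧ ¬T) → (T ∧ S)  [Łukasiewicz: min(1, 1−a+b)] with a=0.08, b=0.08 → 1.00
((S ∨ R) ∨ T) ∧ ((S ∧ ¬T) → (T ∧ S)) = min(a, b) on (0.93, 1.00) = 0.93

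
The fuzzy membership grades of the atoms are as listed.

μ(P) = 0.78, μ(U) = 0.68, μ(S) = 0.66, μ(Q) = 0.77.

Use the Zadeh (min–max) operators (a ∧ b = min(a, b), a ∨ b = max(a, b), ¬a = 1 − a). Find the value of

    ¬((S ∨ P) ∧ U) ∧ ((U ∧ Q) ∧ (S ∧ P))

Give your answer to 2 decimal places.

S ∨ P = max(a, b) on (0.66, 0.78) = 0.78
(S ∨ P) ∧ U = min(a, b) on (0.78, 0.68) = 0.68
¬((S ∨ P) ∧ U) = 1 − 0.68 = 0.32
U ∧ Q = min(a, b) on (0.68, 0.77) = 0.68
S ∧ P = min(a, b) on (0.66, 0.78) = 0.66
(U ∧ Q) ∧ (S ∧ P) = min(a, b) on (0.68, 0.66) = 0.66
¬((S ∨ P) ∧ U) ∧ ((U ∧ Q) ∧ (S ∧ P)) = min(a, b) on (0.32, 0.66) = 0.32

0.32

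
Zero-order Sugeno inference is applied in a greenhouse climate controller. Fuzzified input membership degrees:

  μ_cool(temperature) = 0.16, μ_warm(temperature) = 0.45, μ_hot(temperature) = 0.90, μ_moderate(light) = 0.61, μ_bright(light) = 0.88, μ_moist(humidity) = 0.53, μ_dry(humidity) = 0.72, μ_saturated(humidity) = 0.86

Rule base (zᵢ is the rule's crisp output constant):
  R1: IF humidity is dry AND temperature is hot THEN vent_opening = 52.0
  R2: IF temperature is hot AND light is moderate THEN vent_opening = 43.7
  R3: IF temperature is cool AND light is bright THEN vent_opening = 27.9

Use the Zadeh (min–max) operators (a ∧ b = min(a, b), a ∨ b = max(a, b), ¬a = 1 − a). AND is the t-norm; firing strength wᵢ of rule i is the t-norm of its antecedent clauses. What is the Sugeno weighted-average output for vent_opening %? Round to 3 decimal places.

R1 (z=52.0): dry=0.72, hot=0.90; AND[min(a, b)] → w = 0.72
R2 (z=43.7): hot=0.90, moderate=0.61; AND[min(a, b)] → w = 0.61
R3 (z=27.9): cool=0.16, bright=0.88; AND[min(a, b)] → w = 0.16
Weighted average = (0.72·52.0 + 0.61·43.7 + 0.16·27.9) / (0.72 + 0.61 + 0.16)
  = 68.5610 / 1.4900 = 46.014

46.014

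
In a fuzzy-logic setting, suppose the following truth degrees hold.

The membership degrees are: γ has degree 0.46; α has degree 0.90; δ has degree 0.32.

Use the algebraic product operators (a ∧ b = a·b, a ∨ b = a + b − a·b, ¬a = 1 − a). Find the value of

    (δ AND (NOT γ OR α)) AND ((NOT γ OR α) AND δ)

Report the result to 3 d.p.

0.093

NOT γ = 1 − 0.4600 = 0.5400
NOT γ OR α = a + b − a·b on (0.5400, 0.9000) = 0.9540
δ AND (NOT γ OR α) = a·b on (0.3200, 0.9540) = 0.3053
NOT γ = 1 − 0.4600 = 0.5400
NOT γ OR α = a + b − a·b on (0.5400, 0.9000) = 0.9540
(NOT γ OR α) AND δ = a·b on (0.9540, 0.3200) = 0.3053
(δ AND (NOT γ OR α)) AND ((NOT γ OR α) AND δ) = a·b on (0.3053, 0.3053) = 0.0932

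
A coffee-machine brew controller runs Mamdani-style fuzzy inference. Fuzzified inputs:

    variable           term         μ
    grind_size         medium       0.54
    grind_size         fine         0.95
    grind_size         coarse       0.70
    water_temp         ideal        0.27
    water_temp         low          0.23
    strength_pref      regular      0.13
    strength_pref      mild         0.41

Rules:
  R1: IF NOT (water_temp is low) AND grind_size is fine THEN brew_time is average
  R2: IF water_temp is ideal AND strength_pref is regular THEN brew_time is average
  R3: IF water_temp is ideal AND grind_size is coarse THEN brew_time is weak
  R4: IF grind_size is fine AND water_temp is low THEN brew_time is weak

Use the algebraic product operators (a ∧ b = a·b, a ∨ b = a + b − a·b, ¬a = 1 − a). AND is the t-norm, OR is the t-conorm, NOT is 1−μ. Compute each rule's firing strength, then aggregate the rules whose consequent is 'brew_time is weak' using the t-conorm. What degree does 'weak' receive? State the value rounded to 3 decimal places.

0.366

R1: ¬low=1−0.23=0.77, fine=0.95; AND[a·b] → w = 0.7315
R2: ideal=0.27, regular=0.13; AND[a·b] → w = 0.0351
R3: ideal=0.27, coarse=0.70; AND[a·b] → w = 0.1890
R4: fine=0.95, low=0.23; AND[a·b] → w = 0.2185
Rules with consequent 'weak': {R3, R4} → strengths 0.1890, 0.2185
Aggregate via t-conorm [a + b − a·b]: 0.3662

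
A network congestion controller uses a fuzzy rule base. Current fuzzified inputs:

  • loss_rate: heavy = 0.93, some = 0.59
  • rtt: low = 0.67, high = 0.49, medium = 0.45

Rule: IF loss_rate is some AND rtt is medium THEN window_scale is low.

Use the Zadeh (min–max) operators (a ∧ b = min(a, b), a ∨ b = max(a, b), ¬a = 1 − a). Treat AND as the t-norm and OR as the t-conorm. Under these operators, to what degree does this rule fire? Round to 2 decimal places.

firing strength: some=0.59, medium=0.45; AND[min(a, b)] → w = 0.45

0.45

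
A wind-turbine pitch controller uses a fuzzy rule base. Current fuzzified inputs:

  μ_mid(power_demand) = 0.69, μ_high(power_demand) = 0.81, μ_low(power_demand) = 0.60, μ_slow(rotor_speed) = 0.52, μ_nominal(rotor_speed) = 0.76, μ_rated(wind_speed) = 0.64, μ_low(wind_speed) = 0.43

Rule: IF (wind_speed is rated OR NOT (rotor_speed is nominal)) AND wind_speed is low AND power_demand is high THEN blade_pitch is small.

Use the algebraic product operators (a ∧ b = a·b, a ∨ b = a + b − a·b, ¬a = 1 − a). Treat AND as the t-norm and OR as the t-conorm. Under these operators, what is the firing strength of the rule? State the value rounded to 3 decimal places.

0.253

firing strength: (rated=0.64 OR ¬nominal=1−0.76=0.24) = 0.7264; AND[a·b] with low=0.43, high=0.81 → w = 0.2530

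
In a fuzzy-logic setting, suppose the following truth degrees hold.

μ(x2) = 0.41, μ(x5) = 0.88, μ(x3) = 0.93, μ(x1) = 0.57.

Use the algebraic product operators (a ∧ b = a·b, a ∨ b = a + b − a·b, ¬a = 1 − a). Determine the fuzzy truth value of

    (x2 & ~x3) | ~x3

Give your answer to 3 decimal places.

0.097

~x3 = 1 − 0.9300 = 0.0700
x2 & ~x3 = a·b on (0.4100, 0.0700) = 0.0287
~x3 = 1 − 0.9300 = 0.0700
(x2 & ~x3) | ~x3 = a + b − a·b on (0.0287, 0.0700) = 0.0967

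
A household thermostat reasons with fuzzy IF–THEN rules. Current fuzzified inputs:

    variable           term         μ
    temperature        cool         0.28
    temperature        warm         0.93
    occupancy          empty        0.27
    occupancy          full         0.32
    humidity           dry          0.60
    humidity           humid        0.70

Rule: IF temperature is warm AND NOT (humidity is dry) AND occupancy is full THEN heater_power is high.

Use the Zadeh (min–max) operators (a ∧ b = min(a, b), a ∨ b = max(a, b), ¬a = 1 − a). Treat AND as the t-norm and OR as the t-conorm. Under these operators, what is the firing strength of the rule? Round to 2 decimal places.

0.32

firing strength: warm=0.93, ¬dry=1−0.60=0.40, full=0.32; AND[min(a, b)] → w = 0.32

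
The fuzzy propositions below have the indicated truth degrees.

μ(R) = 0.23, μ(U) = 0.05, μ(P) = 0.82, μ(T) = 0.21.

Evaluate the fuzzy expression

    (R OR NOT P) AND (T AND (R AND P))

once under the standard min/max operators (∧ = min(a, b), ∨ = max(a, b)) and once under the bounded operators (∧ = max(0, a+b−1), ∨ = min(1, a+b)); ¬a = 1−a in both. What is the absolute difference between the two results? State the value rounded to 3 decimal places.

Under standard min/max:
  NOT P = 1 − 0.82 = 0.18
  R OR NOT P = max(a, b) on (0.23, 0.18) = 0.23
  R AND P = min(a, b) on (0.23, 0.82) = 0.23
  T AND (R AND P) = min(a, b) on (0.21, 0.23) = 0.21
  (R OR NOT P) AND (T AND (R AND P)) = min(a, b) on (0.23, 0.21) = 0.21
  → value = 0.2100
Under bounded:
  NOT P = 1 − 0.82 = 0.18
  R OR NOT P = min(1, a+b) on (0.23, 0.18) = 0.41
  R AND P = max(0, a+b−1) on (0.23, 0.82) = 0.05
  T AND (R AND P) = max(0, a+b−1) on (0.21, 0.05) = 0.00
  (R OR NOT P) AND (T AND (R AND P)) = max(0, a+b−1) on (0.41, 0.00) = 0.00
  → value = 0.0000
|0.2100 − 0.0000| = 0.210

0.210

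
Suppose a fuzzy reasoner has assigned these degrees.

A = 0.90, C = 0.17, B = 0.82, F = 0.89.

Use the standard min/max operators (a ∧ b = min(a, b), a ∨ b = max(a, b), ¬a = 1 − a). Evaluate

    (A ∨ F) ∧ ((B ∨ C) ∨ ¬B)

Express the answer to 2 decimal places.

A ∨ F = max(a, b) on (0.90, 0.89) = 0.90
B ∨ C = max(a, b) on (0.82, 0.17) = 0.82
¬B = 1 − 0.82 = 0.18
(B ∨ C) ∨ ¬B = max(a, b) on (0.82, 0.18) = 0.82
(A ∨ F) ∧ ((B ∨ C) ∨ ¬B) = min(a, b) on (0.90, 0.82) = 0.82

0.82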